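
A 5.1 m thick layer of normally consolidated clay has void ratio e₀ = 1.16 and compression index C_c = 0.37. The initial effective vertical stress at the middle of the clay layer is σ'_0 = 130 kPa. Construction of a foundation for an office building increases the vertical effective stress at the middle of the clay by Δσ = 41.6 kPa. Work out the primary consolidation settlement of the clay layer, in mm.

S_c ≈ 105 mm

Final effective stress: σ'_f = σ'_0 + Δσ = 130 + 41.6 = 171.6 kPa.
Normally consolidated clay, so the full stress increment lies on the virgin compression line:
S_c = C_c·H/(1+e₀)·log₁₀(σ'_f/σ'_0) = 0.37×5.1/(1+1.16)×log₁₀(171.6/130)
    = 0.87361 × 0.12057 = 0.1053 m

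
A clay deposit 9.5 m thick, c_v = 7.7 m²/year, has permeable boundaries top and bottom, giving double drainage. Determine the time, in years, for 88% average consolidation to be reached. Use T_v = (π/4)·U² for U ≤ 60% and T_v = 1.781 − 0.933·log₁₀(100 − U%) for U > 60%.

Drainage path length: H_d = H/2 = 4.75 m (double drainage).
U > 60%: T_v = 1.781 − 0.933·log₁₀(100 − 88) = 0.77412.
t = T_v·H_d²/c_v = 0.77412×4.75²/7.7 = 2.268 years.

t ≈ 2.27 years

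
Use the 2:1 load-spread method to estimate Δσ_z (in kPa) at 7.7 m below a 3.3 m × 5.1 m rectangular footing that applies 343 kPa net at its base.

Δσ_z ≈ 41 kPa

By the 2:1 method the load spreads at 1 horizontal : 2 vertical, so at depth z the loaded area has grown by z in each plan dimension:
Δσ = qBL/((B+z)(L+z)) = 343×3.3×5.1/((3.3+7.7)(5.1+7.7)) = 40.999 kPa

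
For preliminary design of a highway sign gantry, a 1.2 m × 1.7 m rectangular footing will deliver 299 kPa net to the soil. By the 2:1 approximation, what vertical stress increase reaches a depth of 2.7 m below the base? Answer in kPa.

Δσ_z ≈ 35.5 kPa

By the 2:1 method the load spreads at 1 horizontal : 2 vertical, so at depth z the loaded area has grown by z in each plan dimension:
Δσ = qBL/((B+z)(L+z)) = 299×1.2×1.7/((1.2+2.7)(1.7+2.7)) = 35.545 kPa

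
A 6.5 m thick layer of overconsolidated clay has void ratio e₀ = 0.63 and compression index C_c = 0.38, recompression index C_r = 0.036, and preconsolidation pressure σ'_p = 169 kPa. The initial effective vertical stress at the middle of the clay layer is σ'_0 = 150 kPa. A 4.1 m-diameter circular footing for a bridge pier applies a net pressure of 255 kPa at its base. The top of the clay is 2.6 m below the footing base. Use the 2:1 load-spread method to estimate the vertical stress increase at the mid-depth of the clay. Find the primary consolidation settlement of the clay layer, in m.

S_c ≈ 0.0958 m

Mid-depth of clay below the footing base: z = 2.6 + 6.5/2 = 5.85 m.
Stress increase at mid-clay by the 2:1 spreading method:
Δσ ≈ qD²/(D+z)² = 255×4.1²/(4.1+5.85)² = 43.297 kPa
Final effective stress: σ'_f = 150 + 43.297 = 193.3 kPa.
σ'_f = 193.3 > σ'_p = 169 kPa, so the stress path crosses the preconsolidation pressure — recompression up to σ'_p, then virgin compression beyond:
S_c = H/(1+e₀)·[C_r·log₁₀(σ'_p/σ'_0) + C_c·log₁₀(σ'_f/σ'_p)]
    = 6.5/1.63 × [0.036×log₁₀(169/150) + 0.38×log₁₀(193.3/169)]
    = 3.9877 × [0.0018646 + 0.022171] = 0.09585 m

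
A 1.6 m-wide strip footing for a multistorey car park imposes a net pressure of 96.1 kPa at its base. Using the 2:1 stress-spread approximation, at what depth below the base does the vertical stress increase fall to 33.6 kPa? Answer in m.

z ≈ 2.98 m

2:1 spreading — at depth z the loaded area has grown by z in each plan dimension:
qB/(B+z) = Δσ_z ⇒ z = qB/Δσ_z − B = 96.1×1.6/33.6 − 1.6 = 2.976 m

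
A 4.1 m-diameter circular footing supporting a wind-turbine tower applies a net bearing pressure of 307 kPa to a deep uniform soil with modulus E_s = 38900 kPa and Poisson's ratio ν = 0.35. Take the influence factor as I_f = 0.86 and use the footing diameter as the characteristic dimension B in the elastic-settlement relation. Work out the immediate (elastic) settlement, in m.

Immediate (elastic) settlement: S_e = q·B·(1−ν²)/E_s · I_f.
S_e = 307 × 4.1 × (1 − 0.35²) / 38900 × 0.86
    = 307 × 4.1 × 0.8775 / 38900 × 0.86
    = 0.02442 m

S_e ≈ 0.0244 m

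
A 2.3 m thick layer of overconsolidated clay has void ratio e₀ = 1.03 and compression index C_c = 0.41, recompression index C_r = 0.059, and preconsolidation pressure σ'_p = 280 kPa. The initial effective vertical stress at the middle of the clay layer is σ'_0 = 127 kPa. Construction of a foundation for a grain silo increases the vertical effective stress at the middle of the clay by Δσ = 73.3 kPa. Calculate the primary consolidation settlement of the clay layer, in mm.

Final effective stress: σ'_f = 127 + 73.3 = 200.3 kPa.
σ'_f = 200.3 ≤ σ'_p = 280 kPa, so the clay remains overconsolidated and only the recompression index applies:
S_c = C_r·H/(1+e₀)·log₁₀(σ'_f/σ'_0) = 0.059×2.3/2.03×log₁₀(200.3/127)
    = 0.066847 × 0.19788 = 0.01323 m

S_c ≈ 13.2 mm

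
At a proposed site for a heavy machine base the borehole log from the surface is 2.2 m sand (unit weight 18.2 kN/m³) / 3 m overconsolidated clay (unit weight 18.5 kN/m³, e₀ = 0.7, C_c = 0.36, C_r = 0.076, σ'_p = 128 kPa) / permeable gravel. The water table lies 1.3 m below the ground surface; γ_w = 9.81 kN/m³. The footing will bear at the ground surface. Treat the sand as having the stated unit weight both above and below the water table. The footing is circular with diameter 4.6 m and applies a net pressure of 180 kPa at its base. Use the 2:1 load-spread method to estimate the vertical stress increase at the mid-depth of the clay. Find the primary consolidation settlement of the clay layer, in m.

Mid-depth of clay below the ground surface: z = 2.2 + 3/2 = 3.7 m.
Total vertical stress at mid-clay: σ_v = 18.2×2.2 + 18.5×1.5 = 67.79 kPa.
Pore pressure: u = 9.81×(3.7 − 1.3) = 23.544 kPa.
Initial effective stress: σ'_0 = σ_v − u = 67.79 − 23.544 = 44.246 kPa.
Stress increase at mid-clay by the 2:1 spreading method:
Δσ ≈ qD²/(D+z)² = 180×4.6²/(4.6+3.7)² = 55.288 kPa
Final effective stress: σ'_f = 44.246 + 55.288 = 99.534 kPa.
σ'_f = 99.534 ≤ σ'_p = 128 kPa, so the clay remains overconsolidated and only the recompression index applies:
S_c = C_r·H/(1+e₀)·log₁₀(σ'_f/σ'_0) = 0.076×3/1.7×log₁₀(99.534/44.246)
    = 0.13412 × 0.3521 = 0.04722 m

S_c ≈ 0.0472 m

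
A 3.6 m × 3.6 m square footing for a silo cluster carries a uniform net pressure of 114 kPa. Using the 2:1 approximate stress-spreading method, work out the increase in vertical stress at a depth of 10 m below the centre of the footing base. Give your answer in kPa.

By the 2:1 method the load spreads at 1 horizontal : 2 vertical, so at depth z the loaded area has grown by z in each plan dimension:
Δσ = qBL/((B+z)(L+z)) = 114×3.6×3.6/((3.6+10)(3.6+10)) = 7.9879 kPa

Δσ_z ≈ 7.99 kPa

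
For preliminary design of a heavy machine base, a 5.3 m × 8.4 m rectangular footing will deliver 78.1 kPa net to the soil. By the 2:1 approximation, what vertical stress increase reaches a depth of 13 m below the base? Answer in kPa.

By the 2:1 method the load spreads at 1 horizontal : 2 vertical, so at depth z the loaded area has grown by z in each plan dimension:
Δσ = qBL/((B+z)(L+z)) = 78.1×5.3×8.4/((5.3+13)(8.4+13)) = 8.8785 kPa

Δσ_z ≈ 8.88 kPa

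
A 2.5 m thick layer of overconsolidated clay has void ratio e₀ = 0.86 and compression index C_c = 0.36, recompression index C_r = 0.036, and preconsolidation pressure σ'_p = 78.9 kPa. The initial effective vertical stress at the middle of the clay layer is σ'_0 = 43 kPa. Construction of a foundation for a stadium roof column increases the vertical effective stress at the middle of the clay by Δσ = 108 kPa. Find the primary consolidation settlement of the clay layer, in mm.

S_c ≈ 149 mm

Final effective stress: σ'_f = 43 + 108 = 151 kPa.
σ'_f = 151 > σ'_p = 78.9 kPa, so the stress path crosses the preconsolidation pressure — recompression up to σ'_p, then virgin compression beyond:
S_c = H/(1+e₀)·[C_r·log₁₀(σ'_p/σ'_0) + C_c·log₁₀(σ'_f/σ'_p)]
    = 2.5/1.86 × [0.036×log₁₀(78.9/43) + 0.36×log₁₀(151/78.9)]
    = 1.3441 × [0.0094899 + 0.10148] = 0.1492 m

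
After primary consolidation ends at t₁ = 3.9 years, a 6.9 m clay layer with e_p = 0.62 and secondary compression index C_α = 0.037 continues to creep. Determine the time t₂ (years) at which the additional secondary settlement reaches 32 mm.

t₂ ≈ 6.22 years

S_s = C_α·H/(1+e_p)·log₁₀(t₂/t₁) ⇒ log₁₀(t₂/t₁) = S_s·(1+e_p)/(C_α·H).
log₁₀(t₂/t₁) = 0.032 × (1+0.62) / (0.037×6.9) = 0.2031
t₂ = t₁ × 10^0.2031 = 3.9 × 1.596 = 6.225 years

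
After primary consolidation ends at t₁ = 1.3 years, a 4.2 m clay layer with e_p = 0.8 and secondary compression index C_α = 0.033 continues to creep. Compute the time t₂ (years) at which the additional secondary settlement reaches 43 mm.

S_s = C_α·H/(1+e_p)·log₁₀(t₂/t₁) ⇒ log₁₀(t₂/t₁) = S_s·(1+e_p)/(C_α·H).
log₁₀(t₂/t₁) = 0.043 × (1+0.8) / (0.033×4.2) = 0.5584
t₂ = t₁ × 10^0.5584 = 1.3 × 3.618 = 4.703 years

t₂ ≈ 4.7 years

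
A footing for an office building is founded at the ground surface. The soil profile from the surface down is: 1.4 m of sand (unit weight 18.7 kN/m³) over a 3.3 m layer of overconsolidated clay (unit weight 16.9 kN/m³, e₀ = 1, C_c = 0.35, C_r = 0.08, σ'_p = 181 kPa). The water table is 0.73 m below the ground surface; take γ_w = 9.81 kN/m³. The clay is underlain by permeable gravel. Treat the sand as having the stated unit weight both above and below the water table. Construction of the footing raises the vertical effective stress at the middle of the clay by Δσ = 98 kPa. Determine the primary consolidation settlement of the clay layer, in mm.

Mid-depth of clay below the ground surface: z = 1.4 + 3.3/2 = 3.05 m.
Total vertical stress at mid-clay: σ_v = 18.7×1.4 + 16.9×1.65 = 54.065 kPa.
Pore pressure: u = 9.81×(3.05 − 0.73) = 22.759 kPa.
Initial effective stress: σ'_0 = σ_v − u = 54.065 − 22.759 = 31.306 kPa.
Final effective stress: σ'_f = 31.306 + 98 = 129.31 kPa.
σ'_f = 129.31 ≤ σ'_p = 181 kPa, so the clay remains overconsolidated and only the recompression index applies:
S_c = C_r·H/(1+e₀)·log₁₀(σ'_f/σ'_0) = 0.08×3.3/2×log₁₀(129.31/31.306)
    = 0.132 × 0.616 = 0.08131 m

S_c ≈ 81.3 mm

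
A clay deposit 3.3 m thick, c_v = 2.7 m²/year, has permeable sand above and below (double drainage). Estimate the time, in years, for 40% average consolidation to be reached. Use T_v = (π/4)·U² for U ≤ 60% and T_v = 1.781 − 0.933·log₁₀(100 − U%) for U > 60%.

t ≈ 0.127 years

Drainage path length: H_d = H/2 = 1.65 m (double drainage).
U ≤ 60%: T_v = (π/4)·U² = (π/4)×0.4² = 0.12566.
t = T_v·H_d²/c_v = 0.12566×1.65²/2.7 = 0.1267 years.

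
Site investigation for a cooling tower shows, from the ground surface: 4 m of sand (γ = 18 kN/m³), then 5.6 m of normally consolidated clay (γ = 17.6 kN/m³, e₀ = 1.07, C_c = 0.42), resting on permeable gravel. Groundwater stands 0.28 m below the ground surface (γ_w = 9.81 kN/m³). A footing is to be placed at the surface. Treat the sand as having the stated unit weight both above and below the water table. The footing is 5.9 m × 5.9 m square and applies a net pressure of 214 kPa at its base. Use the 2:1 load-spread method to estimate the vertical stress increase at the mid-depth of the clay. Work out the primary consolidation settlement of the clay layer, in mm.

S_c ≈ 292 mm

Mid-depth of clay below the ground surface: z = 4 + 5.6/2 = 6.8 m.
Total vertical stress at mid-clay: σ_v = 18×4 + 17.6×2.8 = 121.28 kPa.
Pore pressure: u = 9.81×(6.8 − 0.28) = 63.961 kPa.
Initial effective stress: σ'_0 = σ_v − u = 121.28 − 63.961 = 57.319 kPa.
Stress increase at mid-clay by the 2:1 spreading method:
Δσ = qBL/((B+z)(L+z)) = 214×5.9×5.9/((5.9+6.8)(5.9+6.8)) = 46.186 kPa
Final effective stress: σ'_f = σ'_0 + Δσ = 57.319 + 46.186 = 103.5 kPa.
Normally consolidated clay, so the full stress increment lies on the virgin compression line:
S_c = C_c·H/(1+e₀)·log₁₀(σ'_f/σ'_0) = 0.42×5.6/(1+1.07)×log₁₀(103.5/57.319)
    = 1.1362 × 0.25664 = 0.2916 m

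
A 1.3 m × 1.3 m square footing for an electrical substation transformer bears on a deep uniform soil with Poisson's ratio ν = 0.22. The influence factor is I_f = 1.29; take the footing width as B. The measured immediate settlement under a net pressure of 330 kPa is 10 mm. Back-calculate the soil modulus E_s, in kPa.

S_e = q·B·(1−ν²)/E_s · I_f  ⇒  E_s = q·B·(1−ν²)·I_f / S_e.
E_s = 330 × 1.3 × 0.9516 × 1.29 / 0.01 = 52660 kPa

E_s ≈ 52700 kPa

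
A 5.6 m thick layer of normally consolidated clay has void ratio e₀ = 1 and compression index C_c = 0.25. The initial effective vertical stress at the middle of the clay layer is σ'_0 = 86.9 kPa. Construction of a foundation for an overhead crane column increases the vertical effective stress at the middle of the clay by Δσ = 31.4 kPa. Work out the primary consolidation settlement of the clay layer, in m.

Final effective stress: σ'_f = σ'_0 + Δσ = 86.9 + 31.4 = 118.3 kPa.
Normally consolidated clay, so the full stress increment lies on the virgin compression line:
S_c = C_c·H/(1+e₀)·log₁₀(σ'_f/σ'_0) = 0.25×5.6/(1+1)×log₁₀(118.3/86.9)
    = 0.7 × 0.13396 = 0.09377 m

S_c ≈ 0.0938 m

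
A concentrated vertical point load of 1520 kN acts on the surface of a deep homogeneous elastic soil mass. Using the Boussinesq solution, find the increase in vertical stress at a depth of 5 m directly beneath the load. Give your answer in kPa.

Δσ_z ≈ 29 kPa

Boussinesq vertical stress below a point load on an elastic half-space:
Δσ_z = 3P/(2πz²) · [1 + (r/z)²]^(−5/2)
r/z = 0/5 = 0; [1+(r/z)²]^(−5/2) = 1.
Δσ_z = 3×1520/(2π×5²) × 1 = 29.03 × 1 = 29.03 kPa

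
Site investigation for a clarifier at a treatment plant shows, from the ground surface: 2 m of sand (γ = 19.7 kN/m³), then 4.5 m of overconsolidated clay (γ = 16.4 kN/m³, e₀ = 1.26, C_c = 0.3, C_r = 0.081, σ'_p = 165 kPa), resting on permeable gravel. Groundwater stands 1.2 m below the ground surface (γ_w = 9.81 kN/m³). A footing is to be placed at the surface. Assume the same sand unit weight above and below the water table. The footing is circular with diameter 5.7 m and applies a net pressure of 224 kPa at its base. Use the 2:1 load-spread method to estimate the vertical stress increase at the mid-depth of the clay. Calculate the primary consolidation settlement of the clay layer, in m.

Mid-depth of clay below the ground surface: z = 2 + 4.5/2 = 4.25 m.
Total vertical stress at mid-clay: σ_v = 19.7×2 + 16.4×2.25 = 76.3 kPa.
Pore pressure: u = 9.81×(4.25 − 1.2) = 29.921 kPa.
Initial effective stress: σ'_0 = σ_v − u = 76.3 − 29.921 = 46.379 kPa.
Stress increase at mid-clay by the 2:1 spreading method:
Δσ ≈ qD²/(D+z)² = 224×5.7²/(5.7+4.25)² = 73.511 kPa
Final effective stress: σ'_f = 46.379 + 73.511 = 119.89 kPa.
σ'_f = 119.89 ≤ σ'_p = 165 kPa, so the clay remains overconsolidated and only the recompression index applies:
S_c = C_r·H/(1+e₀)·log₁₀(σ'_f/σ'_0) = 0.081×4.5/2.26×log₁₀(119.89/46.379)
    = 0.16129 × 0.41246 = 0.06652 m

S_c ≈ 0.0665 m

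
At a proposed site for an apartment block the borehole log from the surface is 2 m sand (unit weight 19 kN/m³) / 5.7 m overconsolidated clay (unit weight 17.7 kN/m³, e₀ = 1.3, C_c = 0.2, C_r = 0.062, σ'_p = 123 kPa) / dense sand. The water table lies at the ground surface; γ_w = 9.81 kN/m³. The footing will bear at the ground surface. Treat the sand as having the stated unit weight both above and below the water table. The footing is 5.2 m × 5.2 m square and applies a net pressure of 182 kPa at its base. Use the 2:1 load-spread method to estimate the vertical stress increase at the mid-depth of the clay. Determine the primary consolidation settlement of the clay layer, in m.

S_c ≈ 0.0524 m

Mid-depth of clay below the ground surface: z = 2 + 5.7/2 = 4.85 m.
Total vertical stress at mid-clay: σ_v = 19×2 + 17.7×2.85 = 88.445 kPa.
Pore pressure: u = 9.81×(4.85 − 0) = 47.578 kPa.
Initial effective stress: σ'_0 = σ_v − u = 88.445 − 47.578 = 40.867 kPa.
Stress increase at mid-clay by the 2:1 spreading method:
Δσ = qBL/((B+z)(L+z)) = 182×5.2×5.2/((5.2+4.85)(5.2+4.85)) = 48.724 kPa
Final effective stress: σ'_f = 40.867 + 48.724 = 89.591 kPa.
σ'_f = 89.591 ≤ σ'_p = 123 kPa, so the clay remains overconsolidated and only the recompression index applies:
S_c = C_r·H/(1+e₀)·log₁₀(σ'_f/σ'_0) = 0.062×5.7/2.3×log₁₀(89.591/40.867)
    = 0.15365 × 0.34089 = 0.05238 m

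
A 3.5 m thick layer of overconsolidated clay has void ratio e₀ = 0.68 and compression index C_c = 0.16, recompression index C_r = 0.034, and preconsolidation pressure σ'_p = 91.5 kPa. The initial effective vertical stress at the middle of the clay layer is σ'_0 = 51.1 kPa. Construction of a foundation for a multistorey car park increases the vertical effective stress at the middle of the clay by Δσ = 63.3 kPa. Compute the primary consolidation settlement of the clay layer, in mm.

Final effective stress: σ'_f = 51.1 + 63.3 = 114.4 kPa.
σ'_f = 114.4 > σ'_p = 91.5 kPa, so the stress path crosses the preconsolidation pressure — recompression up to σ'_p, then virgin compression beyond:
S_c = H/(1+e₀)·[C_r·log₁₀(σ'_p/σ'_0) + C_c·log₁₀(σ'_f/σ'_p)]
    = 3.5/1.68 × [0.034×log₁₀(91.5/51.1) + 0.16×log₁₀(114.4/91.5)]
    = 2.0833 × [0.008602 + 0.015521] = 0.05026 m

S_c ≈ 50.3 mm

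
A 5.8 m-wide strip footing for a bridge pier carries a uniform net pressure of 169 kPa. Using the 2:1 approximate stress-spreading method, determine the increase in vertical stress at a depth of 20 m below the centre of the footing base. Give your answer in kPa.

By the 2:1 method the load spreads at 1 horizontal : 2 vertical, so at depth z the loaded area has grown by z in each plan dimension:
Δσ = qB/(B+z) = 169×5.8/(5.8+20) = 37.992 kPa

Δσ_z ≈ 38 kPa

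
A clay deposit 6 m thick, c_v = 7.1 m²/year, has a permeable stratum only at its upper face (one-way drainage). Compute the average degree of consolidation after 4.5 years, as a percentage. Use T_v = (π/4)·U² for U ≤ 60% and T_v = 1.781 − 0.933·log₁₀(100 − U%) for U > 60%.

U ≈ 90.9 %

Drainage path length: H_d = H = 6 m (single drainage).
T_v = c_v·t/H_d² = 7.1×4.5/6² = 0.8875.
T_v = 0.8875 corresponds to the U > 60% branch:
U = 1 − 10^((1.781 − T_v)/0.933)/100 = 0.9093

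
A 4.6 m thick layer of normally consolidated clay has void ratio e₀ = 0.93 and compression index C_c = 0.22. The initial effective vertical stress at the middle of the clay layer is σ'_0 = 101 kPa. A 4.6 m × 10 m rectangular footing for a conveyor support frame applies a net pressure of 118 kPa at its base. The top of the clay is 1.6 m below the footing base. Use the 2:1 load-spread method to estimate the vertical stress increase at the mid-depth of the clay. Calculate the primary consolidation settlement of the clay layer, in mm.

Mid-depth of clay below the footing base: z = 1.6 + 4.6/2 = 3.9 m.
Stress increase at mid-clay by the 2:1 spreading method:
Δσ = qBL/((B+z)(L+z)) = 118×4.6×10/((4.6+3.9)(10+3.9)) = 45.942 kPa
Final effective stress: σ'_f = σ'_0 + Δσ = 101 + 45.942 = 146.94 kPa.
Normally consolidated clay, so the full stress increment lies on the virgin compression line:
S_c = C_c·H/(1+e₀)·log₁₀(σ'_f/σ'_0) = 0.22×4.6/(1+0.93)×log₁₀(146.94/101)
    = 0.52435 × 0.16282 = 0.08537 m

S_c ≈ 85.4 mm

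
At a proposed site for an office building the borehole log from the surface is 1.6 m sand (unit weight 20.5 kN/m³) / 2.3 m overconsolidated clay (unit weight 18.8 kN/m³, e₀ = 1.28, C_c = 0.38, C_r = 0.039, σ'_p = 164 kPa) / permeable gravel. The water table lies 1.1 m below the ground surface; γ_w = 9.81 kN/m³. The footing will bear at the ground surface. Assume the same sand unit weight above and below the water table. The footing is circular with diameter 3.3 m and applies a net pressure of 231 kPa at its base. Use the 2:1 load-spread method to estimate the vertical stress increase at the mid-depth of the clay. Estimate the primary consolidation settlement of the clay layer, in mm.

S_c ≈ 17.6 mm

Mid-depth of clay below the ground surface: z = 1.6 + 2.3/2 = 2.75 m.
Total vertical stress at mid-clay: σ_v = 20.5×1.6 + 18.8×1.15 = 54.42 kPa.
Pore pressure: u = 9.81×(2.75 − 1.1) = 16.186 kPa.
Initial effective stress: σ'_0 = σ_v − u = 54.42 − 16.186 = 38.234 kPa.
Stress increase at mid-clay by the 2:1 spreading method:
Δσ ≈ qD²/(D+z)² = 231×3.3²/(3.3+2.75)² = 68.727 kPa
Final effective stress: σ'_f = 38.234 + 68.727 = 106.96 kPa.
σ'_f = 106.96 ≤ σ'_p = 164 kPa, so the clay remains overconsolidated and only the recompression index applies:
S_c = C_r·H/(1+e₀)·log₁₀(σ'_f/σ'_0) = 0.039×2.3/2.28×log₁₀(106.96/38.234)
    = 0.039343 × 0.44677 = 0.01758 m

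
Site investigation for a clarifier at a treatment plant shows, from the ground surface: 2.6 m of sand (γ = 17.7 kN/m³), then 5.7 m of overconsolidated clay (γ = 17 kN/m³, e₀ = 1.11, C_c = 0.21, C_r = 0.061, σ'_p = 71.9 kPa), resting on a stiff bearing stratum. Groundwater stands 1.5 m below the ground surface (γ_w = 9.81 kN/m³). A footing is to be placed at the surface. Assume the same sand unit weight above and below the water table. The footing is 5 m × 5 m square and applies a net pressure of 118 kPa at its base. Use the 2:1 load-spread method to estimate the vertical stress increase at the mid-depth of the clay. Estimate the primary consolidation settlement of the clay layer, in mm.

Mid-depth of clay below the ground surface: z = 2.6 + 5.7/2 = 5.45 m.
Total vertical stress at mid-clay: σ_v = 17.7×2.6 + 17×2.85 = 94.47 kPa.
Pore pressure: u = 9.81×(5.45 − 1.5) = 38.75 kPa.
Initial effective stress: σ'_0 = σ_v − u = 94.47 − 38.75 = 55.72 kPa.
Stress increase at mid-clay by the 2:1 spreading method:
Δσ = qBL/((B+z)(L+z)) = 118×5×5/((5+5.45)(5+5.45)) = 27.014 kPa
Final effective stress: σ'_f = 55.72 + 27.014 = 82.734 kPa.
σ'_f = 82.734 > σ'_p = 71.9 kPa, so the stress path crosses the preconsolidation pressure — recompression up to σ'_p, then virgin compression beyond:
S_c = H/(1+e₀)·[C_r·log₁₀(σ'_p/σ'_0) + C_c·log₁₀(σ'_f/σ'_p)]
    = 5.7/2.11 × [0.061×log₁₀(71.9/55.72) + 0.21×log₁₀(82.734/71.9)]
    = 2.7014 × [0.0067538 + 0.012801] = 0.05283 m

S_c ≈ 52.8 mm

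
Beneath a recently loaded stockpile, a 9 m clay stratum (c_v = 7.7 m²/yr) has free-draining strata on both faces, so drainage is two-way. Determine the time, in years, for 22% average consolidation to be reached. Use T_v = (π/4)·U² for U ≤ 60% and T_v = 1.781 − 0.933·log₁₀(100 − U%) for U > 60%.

t ≈ 0.1 years

Drainage path length: H_d = H/2 = 4.5 m (double drainage).
U ≤ 60%: T_v = (π/4)·U² = (π/4)×0.22² = 0.038013.
t = T_v·H_d²/c_v = 0.038013×4.5²/7.7 = 0.09997 years.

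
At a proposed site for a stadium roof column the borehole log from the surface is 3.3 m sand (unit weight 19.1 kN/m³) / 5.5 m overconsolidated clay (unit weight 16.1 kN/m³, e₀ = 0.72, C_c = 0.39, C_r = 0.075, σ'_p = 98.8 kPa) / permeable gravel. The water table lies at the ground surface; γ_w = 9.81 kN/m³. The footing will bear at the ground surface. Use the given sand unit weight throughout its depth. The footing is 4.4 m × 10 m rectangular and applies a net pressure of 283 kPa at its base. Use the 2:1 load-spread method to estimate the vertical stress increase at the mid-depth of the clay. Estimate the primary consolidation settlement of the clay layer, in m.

S_c ≈ 0.19 m

Mid-depth of clay below the ground surface: z = 3.3 + 5.5/2 = 6.05 m.
Total vertical stress at mid-clay: σ_v = 19.1×3.3 + 16.1×2.75 = 107.31 kPa.
Pore pressure: u = 9.81×(6.05 − 0) = 59.351 kPa.
Initial effective stress: σ'_0 = σ_v − u = 107.31 − 59.351 = 47.959 kPa.
Stress increase at mid-clay by the 2:1 spreading method:
Δσ = qBL/((B+z)(L+z)) = 283×4.4×10/((4.4+6.05)(10+6.05)) = 74.242 kPa
Final effective stress: σ'_f = 47.959 + 74.242 = 122.2 kPa.
σ'_f = 122.2 > σ'_p = 98.8 kPa, so the stress path crosses the preconsolidation pressure — recompression up to σ'_p, then virgin compression beyond:
S_c = H/(1+e₀)·[C_r·log₁₀(σ'_p/σ'_0) + C_c·log₁₀(σ'_f/σ'_p)]
    = 5.5/1.72 × [0.075×log₁₀(98.8/47.959) + 0.39×log₁₀(122.2/98.8)]
    = 3.1977 × [0.023542 + 0.036003] = 0.1904 m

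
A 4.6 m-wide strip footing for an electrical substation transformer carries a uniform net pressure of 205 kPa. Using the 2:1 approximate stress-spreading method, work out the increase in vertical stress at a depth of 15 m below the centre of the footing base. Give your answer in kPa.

By the 2:1 method the load spreads at 1 horizontal : 2 vertical, so at depth z the loaded area has grown by z in each plan dimension:
Δσ = qB/(B+z) = 205×4.6/(4.6+15) = 48.112 kPa

Δσ_z ≈ 48.1 kPa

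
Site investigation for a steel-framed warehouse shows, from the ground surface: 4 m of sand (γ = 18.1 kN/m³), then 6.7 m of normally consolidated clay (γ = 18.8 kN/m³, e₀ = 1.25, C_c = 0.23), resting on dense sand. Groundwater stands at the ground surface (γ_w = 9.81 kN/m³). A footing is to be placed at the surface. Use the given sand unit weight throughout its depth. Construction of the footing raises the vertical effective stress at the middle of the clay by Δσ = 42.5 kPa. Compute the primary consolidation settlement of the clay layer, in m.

Mid-depth of clay below the ground surface: z = 4 + 6.7/2 = 7.35 m.
Total vertical stress at mid-clay: σ_v = 18.1×4 + 18.8×3.35 = 135.38 kPa.
Pore pressure: u = 9.81×(7.35 − 0) = 72.103 kPa.
Initial effective stress: σ'_0 = σ_v − u = 135.38 − 72.103 = 63.277 kPa.
Final effective stress: σ'_f = σ'_0 + Δσ = 63.277 + 42.5 = 105.78 kPa.
Normally consolidated clay, so the full stress increment lies on the virgin compression line:
S_c = C_c·H/(1+e₀)·log₁₀(σ'_f/σ'_0) = 0.23×6.7/(1+1.25)×log₁₀(105.78/63.277)
    = 0.68489 × 0.22316 = 0.1528 m

S_c ≈ 0.153 m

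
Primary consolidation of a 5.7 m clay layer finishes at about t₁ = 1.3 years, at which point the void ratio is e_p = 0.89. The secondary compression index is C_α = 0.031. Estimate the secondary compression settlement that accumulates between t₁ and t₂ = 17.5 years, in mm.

S_s ≈ 106 mm

Secondary compression: S_s = C_α·H/(1+e_p)·log₁₀(t₂/t₁)
S_s = 0.031×5.7/(1+0.89)×log₁₀(17.5/1.3)
    = 0.09349 × 1.129 = 0.1056 m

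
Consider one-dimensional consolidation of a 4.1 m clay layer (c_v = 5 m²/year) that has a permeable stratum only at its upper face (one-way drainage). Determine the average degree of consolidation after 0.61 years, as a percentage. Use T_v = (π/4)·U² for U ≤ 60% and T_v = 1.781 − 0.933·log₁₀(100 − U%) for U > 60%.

U ≈ 48.1 %

Drainage path length: H_d = H = 4.1 m (single drainage).
T_v = c_v·t/H_d² = 5×0.61/4.1² = 0.18144.
T_v = 0.18144 corresponds to the U ≤ 60% branch:
U = √(4T_v/π) = 0.4806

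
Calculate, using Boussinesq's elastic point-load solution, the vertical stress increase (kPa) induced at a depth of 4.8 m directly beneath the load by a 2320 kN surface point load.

Boussinesq vertical stress below a point load on an elastic half-space:
Δσ_z = 3P/(2πz²) · [1 + (r/z)²]^(−5/2)
r/z = 0/4.8 = 0; [1+(r/z)²]^(−5/2) = 1.
Δσ_z = 3×2320/(2π×4.8²) × 1 = 48.078 × 1 = 48.08 kPa

Δσ_z ≈ 48.1 kPa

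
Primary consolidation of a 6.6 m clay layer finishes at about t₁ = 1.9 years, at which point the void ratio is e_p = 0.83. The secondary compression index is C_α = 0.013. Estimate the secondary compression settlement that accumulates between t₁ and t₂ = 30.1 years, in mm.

Secondary compression: S_s = C_α·H/(1+e_p)·log₁₀(t₂/t₁)
S_s = 0.013×6.6/(1+0.83)×log₁₀(30.1/1.9)
    = 0.04689 × 1.2 = 0.05625 m

S_s ≈ 56.3 mm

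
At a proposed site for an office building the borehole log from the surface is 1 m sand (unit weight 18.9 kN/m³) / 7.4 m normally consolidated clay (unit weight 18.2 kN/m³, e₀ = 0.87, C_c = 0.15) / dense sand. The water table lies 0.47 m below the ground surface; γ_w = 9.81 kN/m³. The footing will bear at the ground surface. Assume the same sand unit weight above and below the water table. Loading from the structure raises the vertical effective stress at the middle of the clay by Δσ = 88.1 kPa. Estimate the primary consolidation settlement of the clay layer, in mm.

S_c ≈ 281 mm

Mid-depth of clay below the ground surface: z = 1 + 7.4/2 = 4.7 m.
Total vertical stress at mid-clay: σ_v = 18.9×1 + 18.2×3.7 = 86.24 kPa.
Pore pressure: u = 9.81×(4.7 − 0.47) = 41.496 kPa.
Initial effective stress: σ'_0 = σ_v − u = 86.24 − 41.496 = 44.744 kPa.
Final effective stress: σ'_f = σ'_0 + Δσ = 44.744 + 88.1 = 132.84 kPa.
Normally consolidated clay, so the full stress increment lies on the virgin compression line:
S_c = C_c·H/(1+e₀)·log₁₀(σ'_f/σ'_0) = 0.15×7.4/(1+0.87)×log₁₀(132.84/44.744)
    = 0.59358 × 0.47259 = 0.2805 m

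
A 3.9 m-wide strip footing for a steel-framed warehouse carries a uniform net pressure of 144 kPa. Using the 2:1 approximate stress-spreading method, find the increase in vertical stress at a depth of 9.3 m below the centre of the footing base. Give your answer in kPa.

By the 2:1 method the load spreads at 1 horizontal : 2 vertical, so at depth z the loaded area has grown by z in each plan dimension:
Δσ = qB/(B+z) = 144×3.9/(3.9+9.3) = 42.545 kPa

Δσ_z ≈ 42.5 kPa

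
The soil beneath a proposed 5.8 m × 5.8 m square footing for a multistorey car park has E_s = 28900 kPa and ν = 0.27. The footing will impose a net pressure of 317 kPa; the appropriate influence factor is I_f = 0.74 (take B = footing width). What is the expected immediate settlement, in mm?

Immediate (elastic) settlement: S_e = q·B·(1−ν²)/E_s · I_f.
S_e = 317 × 5.8 × (1 − 0.27²) / 28900 × 0.74
    = 317 × 5.8 × 0.9271 / 28900 × 0.74
    = 0.04365 m = 43.65 mm

S_e ≈ 43.6 mm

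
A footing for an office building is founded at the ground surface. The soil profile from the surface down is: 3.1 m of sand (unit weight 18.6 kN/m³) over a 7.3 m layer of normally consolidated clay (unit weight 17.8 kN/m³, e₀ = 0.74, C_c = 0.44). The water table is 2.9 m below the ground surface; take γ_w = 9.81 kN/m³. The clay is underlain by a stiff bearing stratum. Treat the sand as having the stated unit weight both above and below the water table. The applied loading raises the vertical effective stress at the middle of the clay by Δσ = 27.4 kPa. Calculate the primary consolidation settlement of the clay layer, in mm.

Mid-depth of clay below the ground surface: z = 3.1 + 7.3/2 = 6.75 m.
Total vertical stress at mid-clay: σ_v = 18.6×3.1 + 17.8×3.65 = 122.63 kPa.
Pore pressure: u = 9.81×(6.75 − 2.9) = 37.769 kPa.
Initial effective stress: σ'_0 = σ_v − u = 122.63 − 37.769 = 84.861 kPa.
Final effective stress: σ'_f = σ'_0 + Δσ = 84.861 + 27.4 = 112.26 kPa.
Normally consolidated clay, so the full stress increment lies on the virgin compression line:
S_c = C_c·H/(1+e₀)·log₁₀(σ'_f/σ'_0) = 0.44×7.3/(1+0.74)×log₁₀(112.26/84.861)
    = 1.846 × 0.12152 = 0.2243 m

S_c ≈ 224 mm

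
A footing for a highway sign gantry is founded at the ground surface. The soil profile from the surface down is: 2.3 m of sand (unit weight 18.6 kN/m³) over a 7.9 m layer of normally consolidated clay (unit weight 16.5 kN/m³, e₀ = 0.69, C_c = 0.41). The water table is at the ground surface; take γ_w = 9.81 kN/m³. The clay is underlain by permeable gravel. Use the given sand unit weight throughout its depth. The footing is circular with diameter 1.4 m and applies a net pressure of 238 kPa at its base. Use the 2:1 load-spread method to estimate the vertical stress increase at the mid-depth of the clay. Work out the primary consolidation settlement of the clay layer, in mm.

Mid-depth of clay below the ground surface: z = 2.3 + 7.9/2 = 6.25 m.
Total vertical stress at mid-clay: σ_v = 18.6×2.3 + 16.5×3.95 = 107.95 kPa.
Pore pressure: u = 9.81×(6.25 − 0) = 61.312 kPa.
Initial effective stress: σ'_0 = σ_v − u = 107.95 − 61.312 = 46.638 kPa.
Stress increase at mid-clay by the 2:1 spreading method:
Δσ ≈ qD²/(D+z)² = 238×1.4²/(1.4+6.25)² = 7.971 kPa
Final effective stress: σ'_f = σ'_0 + Δσ = 46.638 + 7.971 = 54.609 kPa.
Normally consolidated clay, so the full stress increment lies on the virgin compression line:
S_c = C_c·H/(1+e₀)·log₁₀(σ'_f/σ'_0) = 0.41×7.9/(1+0.69)×log₁₀(54.609/46.638)
    = 1.9166 × 0.068524 = 0.1313 m

S_c ≈ 131 mm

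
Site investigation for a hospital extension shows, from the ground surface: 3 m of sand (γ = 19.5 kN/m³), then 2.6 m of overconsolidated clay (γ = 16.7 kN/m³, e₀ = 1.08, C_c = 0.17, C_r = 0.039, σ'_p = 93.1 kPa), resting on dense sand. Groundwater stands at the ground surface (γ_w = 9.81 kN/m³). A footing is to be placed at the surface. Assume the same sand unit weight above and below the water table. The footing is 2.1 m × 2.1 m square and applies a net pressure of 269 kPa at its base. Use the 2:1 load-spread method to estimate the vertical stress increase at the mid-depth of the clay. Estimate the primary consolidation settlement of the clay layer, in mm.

Mid-depth of clay below the ground surface: z = 3 + 2.6/2 = 4.3 m.
Total vertical stress at mid-clay: σ_v = 19.5×3 + 16.7×1.3 = 80.21 kPa.
Pore pressure: u = 9.81×(4.3 − 0) = 42.183 kPa.
Initial effective stress: σ'_0 = σ_v − u = 80.21 − 42.183 = 38.027 kPa.
Stress increase at mid-clay by the 2:1 spreading method:
Δσ = qBL/((B+z)(L+z)) = 269×2.1×2.1/((2.1+4.3)(2.1+4.3)) = 28.962 kPa
Final effective stress: σ'_f = 38.027 + 28.962 = 66.989 kPa.
σ'_f = 66.989 ≤ σ'_p = 93.1 kPa, so the clay remains overconsolidated and only the recompression index applies:
S_c = C_r·H/(1+e₀)·log₁₀(σ'_f/σ'_0) = 0.039×2.6/2.08×log₁₀(66.989/38.027)
    = 0.04875 × 0.24591 = 0.01199 m

S_c ≈ 12 mm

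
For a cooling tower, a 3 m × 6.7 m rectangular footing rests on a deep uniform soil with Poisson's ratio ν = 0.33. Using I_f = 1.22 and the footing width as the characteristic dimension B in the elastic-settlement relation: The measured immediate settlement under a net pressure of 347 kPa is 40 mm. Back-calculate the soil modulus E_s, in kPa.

E_s ≈ 28300 kPa

S_e = q·B·(1−ν²)/E_s · I_f  ⇒  E_s = q·B·(1−ν²)·I_f / S_e.
E_s = 347 × 3 × 0.8911 × 1.22 / 0.04 = 28290 kPa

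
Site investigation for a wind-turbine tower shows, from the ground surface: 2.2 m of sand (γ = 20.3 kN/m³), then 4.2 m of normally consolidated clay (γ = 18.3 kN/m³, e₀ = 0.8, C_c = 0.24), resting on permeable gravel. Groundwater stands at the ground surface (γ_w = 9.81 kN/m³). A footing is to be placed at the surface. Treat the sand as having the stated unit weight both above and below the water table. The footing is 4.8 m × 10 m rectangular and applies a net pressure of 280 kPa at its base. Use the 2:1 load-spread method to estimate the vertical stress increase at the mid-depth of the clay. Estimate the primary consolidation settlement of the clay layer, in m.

Mid-depth of clay below the ground surface: z = 2.2 + 4.2/2 = 4.3 m.
Total vertical stress at mid-clay: σ_v = 20.3×2.2 + 18.3×2.1 = 83.09 kPa.
Pore pressure: u = 9.81×(4.3 − 0) = 42.183 kPa.
Initial effective stress: σ'_0 = σ_v − u = 83.09 − 42.183 = 40.907 kPa.
Stress increase at mid-clay by the 2:1 spreading method:
Δσ = qBL/((B+z)(L+z)) = 280×4.8×10/((4.8+4.3)(10+4.3)) = 103.28 kPa
Final effective stress: σ'_f = σ'_0 + Δσ = 40.907 + 103.28 = 144.19 kPa.
Normally consolidated clay, so the full stress increment lies on the virgin compression line:
S_c = C_c·H/(1+e₀)·log₁₀(σ'_f/σ'_0) = 0.24×4.2/(1+0.8)×log₁₀(144.19/40.907)
    = 0.56 × 0.54714 = 0.3064 m

S_c ≈ 0.306 m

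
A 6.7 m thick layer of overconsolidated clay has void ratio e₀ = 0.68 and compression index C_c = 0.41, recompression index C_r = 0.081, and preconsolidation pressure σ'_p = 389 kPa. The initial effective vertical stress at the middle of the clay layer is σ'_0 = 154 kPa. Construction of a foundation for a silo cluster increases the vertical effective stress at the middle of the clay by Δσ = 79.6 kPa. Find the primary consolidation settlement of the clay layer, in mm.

S_c ≈ 58.5 mm

Final effective stress: σ'_f = 154 + 79.6 = 233.6 kPa.
σ'_f = 233.6 ≤ σ'_p = 389 kPa, so the clay remains overconsolidated and only the recompression index applies:
S_c = C_r·H/(1+e₀)·log₁₀(σ'_f/σ'_0) = 0.081×6.7/1.68×log₁₀(233.6/154)
    = 0.32304 × 0.18095 = 0.05845 m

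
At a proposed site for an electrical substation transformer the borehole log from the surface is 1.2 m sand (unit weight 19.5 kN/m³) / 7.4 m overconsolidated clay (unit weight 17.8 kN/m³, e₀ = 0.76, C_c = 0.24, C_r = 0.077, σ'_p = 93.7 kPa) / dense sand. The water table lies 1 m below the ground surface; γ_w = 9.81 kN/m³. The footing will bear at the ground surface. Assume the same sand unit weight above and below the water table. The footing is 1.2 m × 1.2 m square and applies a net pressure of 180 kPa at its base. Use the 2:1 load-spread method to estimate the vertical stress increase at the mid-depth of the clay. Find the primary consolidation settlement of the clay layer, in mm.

S_c ≈ 18 mm

Mid-depth of clay below the ground surface: z = 1.2 + 7.4/2 = 4.9 m.
Total vertical stress at mid-clay: σ_v = 19.5×1.2 + 17.8×3.7 = 89.26 kPa.
Pore pressure: u = 9.81×(4.9 − 1) = 38.259 kPa.
Initial effective stress: σ'_0 = σ_v − u = 89.26 − 38.259 = 51.001 kPa.
Stress increase at mid-clay by the 2:1 spreading method:
Δσ = qBL/((B+z)(L+z)) = 180×1.2×1.2/((1.2+4.9)(1.2+4.9)) = 6.9659 kPa
Final effective stress: σ'_f = 51.001 + 6.9659 = 57.967 kPa.
σ'_f = 57.967 ≤ σ'_p = 93.7 kPa, so the clay remains overconsolidated and only the recompression index applies:
S_c = C_r·H/(1+e₀)·log₁₀(σ'_f/σ'_0) = 0.077×7.4/1.76×log₁₀(57.967/51.001)
    = 0.32375 × 0.055602 = 0.018 m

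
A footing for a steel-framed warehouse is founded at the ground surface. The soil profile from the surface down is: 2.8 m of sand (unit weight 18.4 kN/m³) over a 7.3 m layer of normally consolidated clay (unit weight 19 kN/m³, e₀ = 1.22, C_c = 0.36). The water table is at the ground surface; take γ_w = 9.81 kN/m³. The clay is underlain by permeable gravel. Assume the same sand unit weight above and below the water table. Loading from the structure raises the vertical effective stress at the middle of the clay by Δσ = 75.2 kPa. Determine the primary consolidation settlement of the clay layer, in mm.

Mid-depth of clay below the ground surface: z = 2.8 + 7.3/2 = 6.45 m.
Total vertical stress at mid-clay: σ_v = 18.4×2.8 + 19×3.65 = 120.87 kPa.
Pore pressure: u = 9.81×(6.45 − 0) = 63.275 kPa.
Initial effective stress: σ'_0 = σ_v − u = 120.87 − 63.275 = 57.595 kPa.
Final effective stress: σ'_f = σ'_0 + Δσ = 57.595 + 75.2 = 132.8 kPa.
Normally consolidated clay, so the full stress increment lies on the virgin compression line:
S_c = C_c·H/(1+e₀)·log₁₀(σ'_f/σ'_0) = 0.36×7.3/(1+1.22)×log₁₀(132.8/57.595)
    = 1.1838 × 0.36281 = 0.4295 m

S_c ≈ 429 mm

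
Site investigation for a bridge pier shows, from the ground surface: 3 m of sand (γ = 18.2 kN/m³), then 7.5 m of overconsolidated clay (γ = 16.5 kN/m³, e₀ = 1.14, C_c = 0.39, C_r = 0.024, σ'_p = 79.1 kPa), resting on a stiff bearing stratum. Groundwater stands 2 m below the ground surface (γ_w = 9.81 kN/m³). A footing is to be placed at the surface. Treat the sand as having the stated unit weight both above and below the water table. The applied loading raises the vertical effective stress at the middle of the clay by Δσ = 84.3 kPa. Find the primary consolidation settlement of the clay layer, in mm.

S_c ≈ 401 mm

Mid-depth of clay below the ground surface: z = 3 + 7.5/2 = 6.75 m.
Total vertical stress at mid-clay: σ_v = 18.2×3 + 16.5×3.75 = 116.47 kPa.
Pore pressure: u = 9.81×(6.75 − 2) = 46.598 kPa.
Initial effective stress: σ'_0 = σ_v − u = 116.47 − 46.598 = 69.872 kPa.
Final effective stress: σ'_f = 69.872 + 84.3 = 154.17 kPa.
σ'_f = 154.17 > σ'_p = 79.1 kPa, so the stress path crosses the preconsolidation pressure — recompression up to σ'_p, then virgin compression beyond:
S_c = H/(1+e₀)·[C_r·log₁₀(σ'_p/σ'_0) + C_c·log₁₀(σ'_f/σ'_p)]
    = 7.5/2.14 × [0.024×log₁₀(79.1/69.872) + 0.39×log₁₀(154.17/79.1)]
    = 3.5047 × [0.001293 + 0.11303] = 0.4007 m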